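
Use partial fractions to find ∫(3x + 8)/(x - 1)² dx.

Decompose: A = 3, B = 3·1 + 8 = 11, so (3x + 8)/(x - 1)² = 3/(x - 1) + 11/(x - 1)². Integrate: ∫ A/(x - 1) dx = 3 ln|(x - 1)|; ∫ B/(x - 1)² dx = -11/(x - 1). Sum: 3 ln|(x - 1)| - 11/(x - 1) + C


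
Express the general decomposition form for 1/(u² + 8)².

Repeated quadratic factor: (Au + B)/(u² + 8) + (Cu + D)/(u² + 8)²


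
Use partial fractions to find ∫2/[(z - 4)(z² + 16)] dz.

Cover-up at z=4: P = 2/(4²+16) = 1/16. Coeff matching: Q = -1/16, R = -1/4. Decomposition: (1/16)/(z - 4) - ((1/16)z + 1/4)/(z² + 16). Integrate: linear → ln, quadratic → (1/2)ln + arctan: (1/16) ln|(z - 4)| - (1/32) ln(z² + 16) - (1/16) arctan(z/4) + C


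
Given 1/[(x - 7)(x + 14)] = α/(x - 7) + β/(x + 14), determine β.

Cover-up at x = -14: β = 1/(-14 - 7) = -1/21


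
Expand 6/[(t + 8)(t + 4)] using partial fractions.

6/(t + 8)(t + 4) = α/(t + 8) + β/(t + 4). α = 6/(-8 + 4) = -3/2, β = 6/(-4 + 8) = 3/2
Result: (-3/2)/(t + 8) + (3/2)/(t + 4)


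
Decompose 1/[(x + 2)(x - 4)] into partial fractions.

1/(x + 2)(x - 4) = α/(x + 2) + β/(x - 4). α = 1/(-2 - 4) = -1/6, β = 1/(4 + 2) = 1/6
Result: (-1/6)/(x + 2) + (1/6)/(x - 4)


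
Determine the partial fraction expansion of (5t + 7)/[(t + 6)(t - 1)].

At t=-6: α = (5·(-6) + 7)/(-6 - 1) = 23/7. At t=1: β = (5·1 + 7)/(1 + 6) = 12/7
Result: (23/7)/(t + 6) + (12/7)/(t - 1)


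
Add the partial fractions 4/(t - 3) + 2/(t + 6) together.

Common denominator (t - 3)(t + 6). Numerator: 4(t + 6) + 2(t - 3) = (4t + 24) + (2t - 6) = 6t + 18
Result: (6t + 18)/[(t - 3)(t + 6)]


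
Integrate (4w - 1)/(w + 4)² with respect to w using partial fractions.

Decompose: P = 4, Q = 4·(-4) - 1 = -17, so (4w - 1)/(w + 4)² = 4/(w + 4) - 17/(w + 4)². Integrate: ∫ P/(w + 4) dw = 4 ln|(w + 4)|; ∫ Q/(w + 4)² dw = 17/(w + 4). Sum: 4 ln|(w + 4)| + 17/(w + 4) + C


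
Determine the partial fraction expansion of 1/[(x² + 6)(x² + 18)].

Coefficient matching gives A = C = 0, B = 1/(18-6) = 1/12, D = -B = -1/12
Result: (1/12)/(x² + 6) - (1/12)/(x² + 18)


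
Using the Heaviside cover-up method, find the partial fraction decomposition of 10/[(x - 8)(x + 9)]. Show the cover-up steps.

Cover (x - 8): set x=8, get A = 10/(8 + 9) = 10/17. Cover (x + 9): set x=-9, get B = 10/(-9 - 8) = -10/17.
Result: (10/17)/(x - 8) - (10/17)/(x + 9)


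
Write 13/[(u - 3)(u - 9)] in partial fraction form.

13/(u - 3)(u - 9) = P/(u - 3) + Q/(u - 9). P = 13/(3 - 9) = -13/6, Q = 13/(9 - 3) = 13/6
Result: (-13/6)/(u - 3) + (13/6)/(u - 9)


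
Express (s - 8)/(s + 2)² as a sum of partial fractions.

(s - 8) = A(s + 2) + B. At s = -2: B = 1·(-2) - 8 = -10. Coeff of s: A = 1
Result: 1/(s + 2) - 10/(s + 2)²


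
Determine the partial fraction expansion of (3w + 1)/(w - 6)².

(3w + 1) = P(w - 6) + Q. At w = 6: Q = 3·6 + 1 = 19. Coeff of w: P = 3
Result: 3/(w - 6) + 19/(w - 6)²


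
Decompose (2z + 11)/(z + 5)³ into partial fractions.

(2z + 11) = P(z + 5)² + Q(z + 5) + R. At z = -5: R = 2·(-5) + 11 = 1. Coefficients: P = 0, Q = 2
Result: 2/(z + 5)² + 1/(z + 5)³


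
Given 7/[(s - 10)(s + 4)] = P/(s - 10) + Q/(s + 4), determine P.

Cover-up at s = 10: P = 7/(10 + 4) = 7/14 = 1/2


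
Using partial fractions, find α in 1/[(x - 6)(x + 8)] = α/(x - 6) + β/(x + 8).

Cover-up at x = 6: α = 1/(6 + 8) = 1/14


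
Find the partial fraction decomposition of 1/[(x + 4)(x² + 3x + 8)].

Cover-up at x = -4: A = 1/((-4)² + 3·(-4) + 8) = 1/12. Then B = -A = -1/12, C = -A·(3 - 4) = 1/12
Result: (1/12)/(x + 4) - ((1/12)x - 1/12)/(x² + 3x + 8)


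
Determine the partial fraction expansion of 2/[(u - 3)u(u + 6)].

Using cover-up method: α = 2/27, β = -1/9, γ = 1/27
Result: (2/27)/(u - 3) - (1/9)/u + (1/27)/(u + 6)


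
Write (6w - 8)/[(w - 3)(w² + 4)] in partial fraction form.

At w=3: α = (6·3 - 8)/(3² + 4) = 10/13. β = -α = -10/13, γ = 6 - 3·α = 48/13
Result: (10/13)/(w - 3) - ((10/13)w - 48/13)/(w² + 4)


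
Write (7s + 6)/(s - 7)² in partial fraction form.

(7s + 6) = α(s - 7) + β. At s = 7: β = 7·7 + 6 = 55. Coeff of s: α = 7
Result: 7/(s - 7) + 55/(s - 7)²


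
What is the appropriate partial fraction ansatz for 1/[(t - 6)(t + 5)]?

Distinct linear factors: α/(t - 6) + β/(t + 5)


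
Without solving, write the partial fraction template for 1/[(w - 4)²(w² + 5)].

Repeated linear + quadratic: P/(w - 4) + Q/(w - 4)² + (Rw + S)/(w² + 5)


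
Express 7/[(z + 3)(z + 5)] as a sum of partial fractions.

7/(z + 3)(z + 5) = α/(z + 3) + β/(z + 5). α = 7/(-3 + 5) = 7/2, β = 7/(-5 + 3) = -7/2
Result: (7/2)/(z + 3) - (7/2)/(z + 5)


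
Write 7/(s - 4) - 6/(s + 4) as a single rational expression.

Common denominator (s - 4)(s + 4). Numerator: 7(s + 4) - 6(s - 4) = (7s + 28) - (6s - 24) = s + 52
Result: (s + 52)/[(s - 4)(s + 4)]


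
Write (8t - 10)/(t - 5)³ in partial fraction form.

(8t - 10) = A(t - 5)² + B(t - 5) + C. At t = 5: C = 8·5 - 10 = 30. Coefficients: A = 0, B = 8
Result: 8/(t - 5)² + 30/(t - 5)³


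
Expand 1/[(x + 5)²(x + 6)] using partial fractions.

Cover-up at x=-6: R = 1/(-6 + 5)² = 1. Cover-up at x=-5: Q = 1/(-5 + 6) = 1. Comparing x² coeff: P = -R = -1
Result: -1/(x + 5) + 1/(x + 5)² + 1/(x + 6)


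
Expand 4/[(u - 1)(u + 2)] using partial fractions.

4/(u - 1)(u + 2) = α/(u - 1) + β/(u + 2). α = 4/(1 + 2) = 4/3, β = 4/(-2 - 1) = -4/3
Result: (4/3)/(u - 1) - (4/3)/(u + 2)


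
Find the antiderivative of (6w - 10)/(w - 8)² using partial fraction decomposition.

Decompose: P = 6, Q = 6·8 - 10 = 38, so (6w - 10)/(w - 8)² = 6/(w - 8) + 38/(w - 8)². Integrate: ∫ P/(w - 8) dw = 6 ln|(w - 8)|; ∫ Q/(w - 8)² dw = -38/(w - 8). Sum: 6 ln|(w - 8)| - 38/(w - 8) + C


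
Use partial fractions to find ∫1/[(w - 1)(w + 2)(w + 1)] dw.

Cover-up: P = 1/6, Q = 1/3, R = -1/2. Decomposition: (1/6)/(w - 1) + (1/3)/(w + 2) - (1/2)/(w + 1). Integrate each term: (1/6) ln|(w - 1)| + (1/3) ln|(w + 2)| - (1/2) ln|(w + 1)| + C


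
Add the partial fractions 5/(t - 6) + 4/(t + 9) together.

Common denominator (t - 6)(t + 9). Numerator: 5(t + 9) + 4(t - 6) = (5t + 45) + (4t - 24) = 9t + 21
Result: (9t + 21)/[(t - 6)(t + 9)]


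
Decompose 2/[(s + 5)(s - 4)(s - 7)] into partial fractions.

Using cover-up method: α = 1/54, β = -2/27, γ = 1/18
Result: (1/54)/(s + 5) - (2/27)/(s - 4) + (1/18)/(s - 7)


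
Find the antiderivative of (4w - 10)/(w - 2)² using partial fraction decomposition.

Decompose: A = 4, B = 4·2 - 10 = -2, so (4w - 10)/(w - 2)² = 4/(w - 2) - 2/(w - 2)². Integrate: ∫ A/(w - 2) dw = 4 ln|(w - 2)|; ∫ B/(w - 2)² dw = 2/(w - 2). Sum: 4 ln|(w - 2)| + 2/(w - 2) + C


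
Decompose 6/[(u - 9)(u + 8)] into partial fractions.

6/(u - 9)(u + 8) = P/(u - 9) + Q/(u + 8). P = 6/(9 + 8) = 6/17, Q = 6/(-8 - 9) = -6/17
Result: (6/17)/(u - 9) - (6/17)/(u + 8)


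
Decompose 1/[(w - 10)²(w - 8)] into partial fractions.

Cover-up at w=8: γ = 1/(8 - 10)² = 1/4. Cover-up at w=10: β = 1/(10 - 8) = 1/2. Comparing w² coeff: α = -γ = -1/4
Result: (-1/4)/(w - 10) + (1/2)/(w - 10)² + (1/4)/(w - 8)


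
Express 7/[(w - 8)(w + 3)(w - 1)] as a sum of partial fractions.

Using cover-up method: α = 1/11, β = 7/44, γ = -1/4
Result: (1/11)/(w - 8) + (7/44)/(w + 3) - (1/4)/(w - 1)


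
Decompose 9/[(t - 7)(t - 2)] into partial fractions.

9/(t - 7)(t - 2) = A/(t - 7) + B/(t - 2). A = 9/(7 - 2) = 9/5, B = 9/(2 - 7) = -9/5
Result: (9/5)/(t - 7) - (9/5)/(t - 2)


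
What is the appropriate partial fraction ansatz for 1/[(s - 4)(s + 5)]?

Distinct linear factors: P/(s - 4) + Q/(s + 5)


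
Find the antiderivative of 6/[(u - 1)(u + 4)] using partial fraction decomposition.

Decompose: 6/[(u - 1)(u + 4)] = (6/5)/(u - 1) - (6/5)/(u + 4). Integrate each term: (6/5) ln|(u - 1)| - (6/5) ln|(u + 4)| + C


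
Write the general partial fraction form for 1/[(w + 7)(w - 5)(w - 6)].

Three distinct linear factors: α/(w + 7) + β/(w - 5) + γ/(w - 6)


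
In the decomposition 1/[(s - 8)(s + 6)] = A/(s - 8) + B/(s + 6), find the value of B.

Cover-up at s = -6: B = 1/(-6 - 8) = -1/14


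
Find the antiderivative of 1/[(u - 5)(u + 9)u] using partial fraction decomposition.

Cover-up: α = 1/70, β = 1/126, γ = -1/45. Decomposition: (1/70)/(u - 5) + (1/126)/(u + 9) - (1/45)/u. Integrate each term: (1/70) ln|(u - 5)| + (1/126) ln|(u + 9)| - (1/45) ln|u| + C


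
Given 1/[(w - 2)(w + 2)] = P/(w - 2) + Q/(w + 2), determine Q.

Cover-up at w = -2: Q = 1/(-2 - 2) = -1/4


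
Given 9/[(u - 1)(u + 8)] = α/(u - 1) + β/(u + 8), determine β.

Cover-up at u = -8: β = 9/(-8 - 1) = -9/9 = -1


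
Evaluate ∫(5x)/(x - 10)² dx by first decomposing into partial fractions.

Decompose: A = 5, B = 5·10 + 0 = 50, so (5x)/(x - 10)² = 5/(x - 10) + 50/(x - 10)². Integrate: ∫ A/(x - 10) dx = 5 ln|(x - 10)|; ∫ B/(x - 10)² dx = -50/(x - 10). Sum: 5 ln|(x - 10)| - 50/(x - 10) + C


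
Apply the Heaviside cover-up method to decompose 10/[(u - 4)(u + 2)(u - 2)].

Cover (u - 4), u=4: P = 10/[(4 + 2)(4 - 2)] = 5/6. Cover (u + 2), u=-2: Q = 10/[(-2 - 4)(-2 - 2)] = 5/12. Cover (u - 2), u=2: R = 10/[(2 - 4)(2 + 2)] = -5/4.
Result: (5/6)/(u - 4) + (5/12)/(u + 2) - (5/4)/(u - 2)


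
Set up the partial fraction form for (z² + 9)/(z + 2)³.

Repeated linear factor (power 3): P/(z + 2) + Q/(z + 2)² + R/(z + 2)³


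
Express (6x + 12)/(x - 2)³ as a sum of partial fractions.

(6x + 12) = α(x - 2)² + β(x - 2) + γ. At x = 2: γ = 6·2 + 12 = 24. Coefficients: α = 0, β = 6
Result: 6/(x - 2)² + 24/(x - 2)³


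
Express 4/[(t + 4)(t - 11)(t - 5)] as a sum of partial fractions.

Using cover-up method: α = 4/135, β = 2/45, γ = -2/27
Result: (4/135)/(t + 4) + (2/45)/(t - 11) - (2/27)/(t - 5)


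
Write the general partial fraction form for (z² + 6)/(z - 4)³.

Repeated linear factor (power 3): P/(z - 4) + Q/(z - 4)² + R/(z - 4)³


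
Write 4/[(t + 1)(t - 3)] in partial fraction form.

4/(t + 1)(t - 3) = α/(t + 1) + β/(t - 3). α = 4/(-1 - 3) = -1, β = 4/(3 + 1) = 1
Result: -1/(t + 1) + 1/(t - 3)


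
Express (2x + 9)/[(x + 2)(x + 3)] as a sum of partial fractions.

At x=-2: P = (2·(-2) + 9)/(-2 + 3) = 5. At x=-3: Q = (2·(-3) + 9)/(-3 + 2) = -3
Result: 5/(x + 2) - 3/(x + 3)


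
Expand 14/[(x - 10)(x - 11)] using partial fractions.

14/(x - 10)(x - 11) = P/(x - 10) + Q/(x - 11). P = 14/(10 - 11) = -14, Q = 14/(11 - 10) = 14
Result: -14/(x - 10) + 14/(x - 11)


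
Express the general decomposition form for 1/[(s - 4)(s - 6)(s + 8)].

Three distinct linear factors: P/(s - 4) + Q/(s - 6) + R/(s + 8)


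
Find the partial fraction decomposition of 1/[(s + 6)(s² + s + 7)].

Cover-up at s = -6: A = 1/((-6)² + 1·(-6) + 7) = 1/37. Then B = -A = -1/37, C = -A·(1 - 6) = 5/37
Result: (1/37)/(s + 6) - ((1/37)s - 5/37)/(s² + s + 7)


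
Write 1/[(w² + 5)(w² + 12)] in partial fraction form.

Coefficient matching gives A = C = 0, B = 1/(12-5) = 1/7, D = -B = -1/7
Result: (1/7)/(w² + 5) - (1/7)/(w² + 12)


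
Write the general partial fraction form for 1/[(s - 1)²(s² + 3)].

Repeated linear + quadratic: P/(s - 1) + Q/(s - 1)² + (Rs + S)/(s² + 3)


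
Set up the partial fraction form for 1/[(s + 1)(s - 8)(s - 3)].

Three distinct linear factors: P/(s + 1) + Q/(s - 8) + R/(s - 3)


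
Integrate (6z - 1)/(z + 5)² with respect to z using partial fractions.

Decompose: α = 6, β = 6·(-5) - 1 = -31, so (6z - 1)/(z + 5)² = 6/(z + 5) - 31/(z + 5)². Integrate: ∫ α/(z + 5) dz = 6 ln|(z + 5)|; ∫ β/(z + 5)² dz = 31/(z + 5). Sum: 6 ln|(z + 5)| + 31/(z + 5) + C


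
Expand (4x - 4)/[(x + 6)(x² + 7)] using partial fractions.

At x=-6: α = (4·(-6) - 4)/((-6)² + 7) = -28/43. β = -α = 28/43, γ = 4 - (-6)·α = 4/43
Result: (-28/43)/(x + 6) + ((28/43)x + 4/43)/(x² + 7)


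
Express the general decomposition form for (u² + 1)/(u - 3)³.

Repeated linear factor (power 3): α/(u - 3) + β/(u - 3)² + γ/(u - 3)³


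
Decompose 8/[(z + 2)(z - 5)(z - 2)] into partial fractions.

Using cover-up method: A = 2/7, B = 8/21, C = -2/3
Result: (2/7)/(z + 2) + (8/21)/(z - 5) - (2/3)/(z - 2)


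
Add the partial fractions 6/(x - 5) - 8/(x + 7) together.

Common denominator (x - 5)(x + 7). Numerator: 6(x + 7) - 8(x - 5) = (6x + 42) - (8x - 40) = -2x + 82
Result: (-2x + 82)/[(x - 5)(x + 7)]


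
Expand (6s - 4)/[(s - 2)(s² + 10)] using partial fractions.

At s=2: α = (6·2 - 4)/(2² + 10) = 4/7. β = -α = -4/7, γ = 6 - 2·α = 34/7
Result: (4/7)/(s - 2) - ((4/7)s - 34/7)/(s² + 10)


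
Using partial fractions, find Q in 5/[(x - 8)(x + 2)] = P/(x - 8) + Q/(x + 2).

Cover-up at x = -2: Q = 5/(-2 - 8) = -5/10 = -1/2


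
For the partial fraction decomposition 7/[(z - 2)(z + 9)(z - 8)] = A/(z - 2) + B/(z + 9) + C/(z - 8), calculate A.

Cover-up at z = 2: A = 7/[(2 + 9)(2 - 8)] = 7/[(11)(-6)] = -7/66


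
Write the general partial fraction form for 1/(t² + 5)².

Repeated quadratic factor: (Pt + Q)/(t² + 5) + (Rt + S)/(t² + 5)²


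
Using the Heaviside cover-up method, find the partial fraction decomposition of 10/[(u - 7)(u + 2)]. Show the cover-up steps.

Cover (u - 7): set u=7, get P = 10/(7 + 2) = 10/9. Cover (u + 2): set u=-2, get Q = 10/(-2 - 7) = -10/9.
Result: (10/9)/(u - 7) - (10/9)/(u + 2)


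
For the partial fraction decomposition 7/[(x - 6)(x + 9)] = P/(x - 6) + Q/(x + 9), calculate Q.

Cover-up at x = -9: Q = 7/(-9 - 6) = -7/15


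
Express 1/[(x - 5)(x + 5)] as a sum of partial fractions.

1/(x - 5)(x + 5) = A/(x - 5) + B/(x + 5). A = 1/(5 + 5) = 1/10, B = 1/(-5 - 5) = -1/10
Result: (1/10)/(x - 5) - (1/10)/(x + 5)


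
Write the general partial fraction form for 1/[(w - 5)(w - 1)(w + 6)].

Three distinct linear factors: α/(w - 5) + β/(w - 1) + γ/(w + 6)


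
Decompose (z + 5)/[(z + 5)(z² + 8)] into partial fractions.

At z=-5: P = (1·(-5) + 5)/((-5)² + 8) = 0. Q = -P = 0, R = 1 - (-5)·P = 1
Result: (1)/(z² + 8)


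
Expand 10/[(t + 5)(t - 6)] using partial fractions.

10/(t + 5)(t - 6) = A/(t + 5) + B/(t - 6). A = 10/(-5 - 6) = -10/11, B = 10/(6 + 5) = 10/11
Result: (-10/11)/(t + 5) + (10/11)/(t - 6)


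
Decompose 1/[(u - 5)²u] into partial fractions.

Cover-up at u=0: C = 1/(0 - 5)² = 1/25. Cover-up at u=5: B = 1/(5 - 0) = 1/5. Comparing u² coeff: A = -C = -1/25
Result: (-1/25)/(u - 5) + (1/5)/(u - 5)² + (1/25)/u


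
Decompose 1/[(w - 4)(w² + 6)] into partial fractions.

Cover-up at w = 4: A = 1/(4² + 6) = 1/22. Then B = -A = -1/22, C = -A·(0 + 4) = -2/11
Result: (1/22)/(w - 4) - ((1/22)w + 2/11)/(w² + 6)


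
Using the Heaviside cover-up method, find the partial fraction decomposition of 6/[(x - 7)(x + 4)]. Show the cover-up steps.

Cover (x - 7): set x=7, get α = 6/(7 + 4) = 6/11. Cover (x + 4): set x=-4, get β = 6/(-4 - 7) = -6/11.
Result: (6/11)/(x - 7) - (6/11)/(x + 4)


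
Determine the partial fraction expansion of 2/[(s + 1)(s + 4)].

2/(s + 1)(s + 4) = α/(s + 1) + β/(s + 4). α = 2/(-1 + 4) = 2/3, β = 2/(-4 + 1) = -2/3
Result: (2/3)/(s + 1) - (2/3)/(s + 4)


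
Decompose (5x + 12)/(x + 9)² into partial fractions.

(5x + 12) = α(x + 9) + β. At x = -9: β = 5·(-9) + 12 = -33. Coeff of x: α = 5
Result: 5/(x + 9) - 33/(x + 9)²


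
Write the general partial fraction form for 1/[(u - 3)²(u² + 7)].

Repeated linear + quadratic: α/(u - 3) + β/(u - 3)² + (γu + δ)/(u² + 7)


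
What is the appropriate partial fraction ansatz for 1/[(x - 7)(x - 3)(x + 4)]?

Three distinct linear factors: α/(x - 7) + β/(x - 3) + γ/(x + 4)


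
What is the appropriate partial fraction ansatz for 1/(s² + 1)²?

Repeated quadratic factor: (αs + β)/(s² + 1) + (γs + δ)/(s² + 1)²


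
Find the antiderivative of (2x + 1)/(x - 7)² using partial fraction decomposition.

Decompose: P = 2, Q = 2·7 + 1 = 15, so (2x + 1)/(x - 7)² = 2/(x - 7) + 15/(x - 7)². Integrate: ∫ P/(x - 7) dx = 2 ln|(x - 7)|; ∫ Q/(x - 7)² dx = -15/(x - 7). Sum: 2 ln|(x - 7)| - 15/(x - 7) + C


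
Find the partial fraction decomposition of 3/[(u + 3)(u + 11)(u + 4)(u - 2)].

Using Heaviside cover-up: (-3/40)/(u + 3) - (3/728)/(u + 11) + (1/14)/(u + 4) + (1/130)/(u - 2)


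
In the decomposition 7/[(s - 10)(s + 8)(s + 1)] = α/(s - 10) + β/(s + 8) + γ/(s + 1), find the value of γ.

Cover-up at s = -1: γ = 7/[(-1 - 10)(-1 + 8)] = 7/[(-11)(7)] = -7/77 = -1/11


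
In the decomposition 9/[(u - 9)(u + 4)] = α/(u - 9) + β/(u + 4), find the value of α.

Cover-up at u = 9: α = 9/(9 + 4) = 9/13


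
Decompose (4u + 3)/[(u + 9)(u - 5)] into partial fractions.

At u=-9: A = (4·(-9) + 3)/(-9 - 5) = 33/14. At u=5: B = (4·5 + 3)/(5 + 9) = 23/14
Result: (33/14)/(u + 9) + (23/14)/(u - 5)


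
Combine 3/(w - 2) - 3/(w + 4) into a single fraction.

Common denominator (w - 2)(w + 4). Numerator: 3(w + 4) - 3(w - 2) = (3w + 12) - (3w - 6) = 18
Result: (18)/[(w - 2)(w + 4)]


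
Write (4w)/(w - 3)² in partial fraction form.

(4w) = P(w - 3) + Q. At w = 3: Q = 4·3 + 0 = 12. Coeff of w: P = 4
Result: 4/(w - 3) + 12/(w - 3)²


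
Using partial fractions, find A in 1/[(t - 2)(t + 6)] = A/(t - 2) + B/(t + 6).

Cover-up at t = 2: A = 1/(2 + 6) = 1/8


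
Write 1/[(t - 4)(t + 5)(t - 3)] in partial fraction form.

Using cover-up method: α = 1/9, β = 1/72, γ = -1/8
Result: (1/9)/(t - 4) + (1/72)/(t + 5) - (1/8)/(t - 3)


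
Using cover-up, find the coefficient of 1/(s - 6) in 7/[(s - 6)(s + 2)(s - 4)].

Cover (s - 6), set s=6: 7/[(6 + 2)(6 - 4)] = 7/16


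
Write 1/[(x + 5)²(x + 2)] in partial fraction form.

Cover-up at x=-2: γ = 1/(-2 + 5)² = 1/9. Cover-up at x=-5: β = 1/(-5 + 2) = -1/3. Comparing x² coeff: α = -γ = -1/9
Result: (-1/9)/(x + 5) - (1/3)/(x + 5)² + (1/9)/(x + 2)


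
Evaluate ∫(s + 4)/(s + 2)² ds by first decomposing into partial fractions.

Decompose: P = 1, Q = 1·(-2) + 4 = 2, so (s + 4)/(s + 2)² = 1/(s + 2) + 2/(s + 2)². Integrate: ∫ P/(s + 2) ds = ln|(s + 2)|; ∫ Q/(s + 2)² ds = -2/(s + 2). Sum: ln|(s + 2)| - 2/(s + 2) + C


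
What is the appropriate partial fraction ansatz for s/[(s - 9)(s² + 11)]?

Linear + irreducible quadratic: P/(s - 9) + (Qs + R)/(s² + 11)


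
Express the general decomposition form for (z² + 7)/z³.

Repeated linear factor (power 3): α/z + β/z² + γ/z³


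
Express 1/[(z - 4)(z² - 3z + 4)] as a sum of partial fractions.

Cover-up at z = 4: P = 1/(4² - 3·4 + 4) = 1/8. Then Q = -P = -1/8, R = -P·(-3 + 4) = -1/8
Result: (1/8)/(z - 4) - ((1/8)z + 1/8)/(z² - 3z + 4)


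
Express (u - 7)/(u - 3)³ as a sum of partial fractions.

(u - 7) = α(u - 3)² + β(u - 3) + γ. At u = 3: γ = 1·3 - 7 = -4. Coefficients: α = 0, β = 1
Result: 1/(u - 3)² - 4/(u - 3)³


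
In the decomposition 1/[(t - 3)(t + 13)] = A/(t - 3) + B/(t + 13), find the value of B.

Cover-up at t = -13: B = 1/(-13 - 3) = -1/16


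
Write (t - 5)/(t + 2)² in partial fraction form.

(t - 5) = P(t + 2) + Q. At t = -2: Q = 1·(-2) - 5 = -7. Coeff of t: P = 1
Result: 1/(t + 2) - 7/(t + 2)²


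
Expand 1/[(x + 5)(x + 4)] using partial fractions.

1/(x + 5)(x + 4) = α/(x + 5) + β/(x + 4). α = 1/(-5 + 4) = -1, β = 1/(-4 + 5) = 1
Result: -1/(x + 5) + 1/(x + 4)


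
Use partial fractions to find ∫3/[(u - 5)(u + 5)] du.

Decompose: 3/[(u - 5)(u + 5)] = (3/10)/(u - 5) - (3/10)/(u + 5). Integrate each term: (3/10) ln|(u - 5)| - (3/10) ln|(u + 5)| + C


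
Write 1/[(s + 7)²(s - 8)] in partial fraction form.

Cover-up at s=8: γ = 1/(8 + 7)² = 1/225. Cover-up at s=-7: β = 1/(-7 - 8) = -1/15. Comparing s² coeff: α = -γ = -1/225
Result: (-1/225)/(s + 7) - (1/15)/(s + 7)² + (1/225)/(s - 8)


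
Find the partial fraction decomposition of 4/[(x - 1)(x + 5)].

4/(x - 1)(x + 5) = P/(x - 1) + Q/(x + 5). P = 4/(1 + 5) = 2/3, Q = 4/(-5 - 1) = -2/3
Result: (2/3)/(x - 1) - (2/3)/(x + 5)


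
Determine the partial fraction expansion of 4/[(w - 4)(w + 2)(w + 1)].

Using cover-up method: P = 2/15, Q = 2/3, R = -4/5
Result: (2/15)/(w - 4) + (2/3)/(w + 2) - (4/5)/(w + 1)


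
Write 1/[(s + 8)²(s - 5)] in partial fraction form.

Cover-up at s=5: γ = 1/(5 + 8)² = 1/169. Cover-up at s=-8: β = 1/(-8 - 5) = -1/13. Comparing s² coeff: α = -γ = -1/169
Result: (-1/169)/(s + 8) - (1/13)/(s + 8)² + (1/169)/(s - 5)


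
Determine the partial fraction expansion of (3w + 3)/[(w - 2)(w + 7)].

At w=2: α = (3·2 + 3)/(2 + 7) = 1. At w=-7: β = (3·(-7) + 3)/(-7 - 2) = 2
Result: 1/(w - 2) + 2/(w + 7)


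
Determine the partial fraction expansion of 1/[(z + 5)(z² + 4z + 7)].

Cover-up at z = -5: A = 1/((-5)² + 4·(-5) + 7) = 1/12. Then B = -A = -1/12, C = -A·(4 - 5) = 1/12
Result: (1/12)/(z + 5) - ((1/12)z - 1/12)/(z² + 4z + 7)


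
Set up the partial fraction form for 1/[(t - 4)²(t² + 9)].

Repeated linear + quadratic: α/(t - 4) + β/(t - 4)² + (γt + δ)/(t² + 9)


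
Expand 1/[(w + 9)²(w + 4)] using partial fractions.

Cover-up at w=-4: γ = 1/(-4 + 9)² = 1/25. Cover-up at w=-9: β = 1/(-9 + 4) = -1/5. Comparing w² coeff: α = -γ = -1/25
Result: (-1/25)/(w + 9) - (1/5)/(w + 9)² + (1/25)/(w + 4)


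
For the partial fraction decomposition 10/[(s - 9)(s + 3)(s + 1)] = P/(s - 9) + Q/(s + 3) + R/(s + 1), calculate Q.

Cover-up at s = -3: Q = 10/[(-3 - 9)(-3 + 1)] = 10/[(-12)(-2)] = 10/24 = 5/12


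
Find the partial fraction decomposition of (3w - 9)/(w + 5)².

(3w - 9) = A(w + 5) + B. At w = -5: B = 3·(-5) - 9 = -24. Coeff of w: A = 3
Result: 3/(w + 5) - 24/(w + 5)²


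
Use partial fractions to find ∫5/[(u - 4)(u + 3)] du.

Decompose: 5/[(u - 4)(u + 3)] = (5/7)/(u - 4) - (5/7)/(u + 3). Integrate each term: (5/7) ln|(u - 4)| - (5/7) ln|(u + 3)| + C


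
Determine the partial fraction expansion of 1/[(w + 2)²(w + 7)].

Cover-up at w=-7: R = 1/(-7 + 2)² = 1/25. Cover-up at w=-2: Q = 1/(-2 + 7) = 1/5. Comparing w² coeff: P = -R = -1/25
Result: (-1/25)/(w + 2) + (1/5)/(w + 2)² + (1/25)/(w + 7)


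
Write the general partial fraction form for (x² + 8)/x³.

Repeated linear factor (power 3): α/x + β/x² + γ/x³


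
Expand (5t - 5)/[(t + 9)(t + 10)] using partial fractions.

At t=-9: P = (5·(-9) - 5)/(-9 + 10) = -50. At t=-10: Q = (5·(-10) - 5)/(-10 + 9) = 55
Result: -50/(t + 9) + 55/(t + 10)


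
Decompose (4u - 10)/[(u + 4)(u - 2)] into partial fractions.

At u=-4: P = (4·(-4) - 10)/(-4 - 2) = 13/3. At u=2: Q = (4·2 - 10)/(2 + 4) = -1/3
Result: (13/3)/(u + 4) - (1/3)/(u - 2)


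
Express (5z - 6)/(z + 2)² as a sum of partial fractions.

(5z - 6) = P(z + 2) + Q. At z = -2: Q = 5·(-2) - 6 = -16. Coeff of z: P = 5
Result: 5/(z + 2) - 16/(z + 2)²


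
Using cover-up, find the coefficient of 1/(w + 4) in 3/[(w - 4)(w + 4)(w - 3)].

Cover (w + 4), set w=-4: 3/[(-4 - 4)(-4 - 3)] = 3/56


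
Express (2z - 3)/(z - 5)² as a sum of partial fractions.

(2z - 3) = P(z - 5) + Q. At z = 5: Q = 2·5 - 3 = 7. Coeff of z: P = 2
Result: 2/(z - 5) + 7/(z - 5)²


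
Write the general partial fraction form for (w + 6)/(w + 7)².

Repeated linear factor: A/(w + 7) + B/(w + 7)²


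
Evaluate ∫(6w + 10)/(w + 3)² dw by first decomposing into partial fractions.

Decompose: α = 6, β = 6·(-3) + 10 = -8, so (6w + 10)/(w + 3)² = 6/(w + 3) - 8/(w + 3)². Integrate: ∫ α/(w + 3) dw = 6 ln|(w + 3)|; ∫ β/(w + 3)² dw = 8/(w + 3). Sum: 6 ln|(w + 3)| + 8/(w + 3) + C


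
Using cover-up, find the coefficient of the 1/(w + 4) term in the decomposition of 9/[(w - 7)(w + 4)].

Cover (w + 4), set w=-4: 9/((w - 7) at w=-4) = 9/(-11) = -9/11


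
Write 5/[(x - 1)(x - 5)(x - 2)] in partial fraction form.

Using cover-up method: A = 5/4, B = 5/12, C = -5/3
Result: (5/4)/(x - 1) + (5/12)/(x - 5) - (5/3)/(x - 2)


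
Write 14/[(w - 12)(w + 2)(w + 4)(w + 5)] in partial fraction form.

Using Heaviside cover-up: (1/272)/(w - 12) - (1/6)/(w + 2) + (7/16)/(w + 4) - (14/51)/(w + 5)


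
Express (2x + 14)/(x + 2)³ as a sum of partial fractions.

(2x + 14) = A(x + 2)² + B(x + 2) + C. At x = -2: C = 2·(-2) + 14 = 10. Coefficients: A = 0, B = 2
Result: 2/(x + 2)² + 10/(x + 2)³


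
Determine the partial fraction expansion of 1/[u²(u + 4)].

Cover-up at u=-4: γ = 1/(-4 - 0)² = 1/16. Cover-up at u=0: β = 1/(0 + 4) = 1/4. Comparing u² coeff: α = -γ = -1/16
Result: (-1/16)/u + (1/4)/u² + (1/16)/(u + 4)


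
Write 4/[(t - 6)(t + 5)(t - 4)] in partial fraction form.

Using cover-up method: P = 2/11, Q = 4/99, R = -2/9
Result: (2/11)/(t - 6) + (4/99)/(t + 5) - (2/9)/(t - 4)


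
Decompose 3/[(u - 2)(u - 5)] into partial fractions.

3/(u - 2)(u - 5) = α/(u - 2) + β/(u - 5). α = 3/(2 - 5) = -1, β = 3/(5 - 2) = 1
Result: -1/(u - 2) + 1/(u - 5)


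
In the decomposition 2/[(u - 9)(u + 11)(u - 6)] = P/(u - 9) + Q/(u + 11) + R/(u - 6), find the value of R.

Cover-up at u = 6: R = 2/[(6 - 9)(6 + 11)] = 2/[(-3)(17)] = -2/51


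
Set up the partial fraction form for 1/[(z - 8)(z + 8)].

Distinct linear factors: α/(z - 8) + β/(z + 8)


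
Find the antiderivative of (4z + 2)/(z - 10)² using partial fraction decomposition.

Decompose: A = 4, B = 4·10 + 2 = 42, so (4z + 2)/(z - 10)² = 4/(z - 10) + 42/(z - 10)². Integrate: ∫ A/(z - 10) dz = 4 ln|(z - 10)|; ∫ B/(z - 10)² dz = -42/(z - 10). Sum: 4 ln|(z - 10)| - 42/(z - 10) + C


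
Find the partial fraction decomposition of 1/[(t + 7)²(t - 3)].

Cover-up at t=3: C = 1/(3 + 7)² = 1/100. Cover-up at t=-7: B = 1/(-7 - 3) = -1/10. Comparing t² coeff: A = -C = -1/100
Result: (-1/100)/(t + 7) - (1/10)/(t + 7)² + (1/100)/(t - 3)


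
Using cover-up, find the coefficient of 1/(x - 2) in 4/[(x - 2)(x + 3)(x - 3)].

Cover (x - 2), set x=2: 4/[(2 + 3)(2 - 3)] = -4/5


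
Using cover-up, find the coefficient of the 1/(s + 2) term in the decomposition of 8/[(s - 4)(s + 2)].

Cover (s + 2), set s=-2: 8/((s - 4) at s=-2) = 8/(-6) = -4/3


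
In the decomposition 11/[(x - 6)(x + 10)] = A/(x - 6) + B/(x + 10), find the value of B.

Cover-up at x = -10: B = 11/(-10 - 6) = -11/16


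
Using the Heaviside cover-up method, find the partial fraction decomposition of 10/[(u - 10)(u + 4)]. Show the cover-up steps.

Cover (u - 10): set u=10, get P = 10/(10 + 4) = 5/7. Cover (u + 4): set u=-4, get Q = 10/(-4 - 10) = -5/7.
Result: (5/7)/(u - 10) - (5/7)/(u + 4)


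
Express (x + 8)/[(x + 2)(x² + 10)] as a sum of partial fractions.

At x=-2: A = (1·(-2) + 8)/((-2)² + 10) = 3/7. B = -A = -3/7, C = 1 - (-2)·A = 13/7
Result: (3/7)/(x + 2) - ((3/7)x - 13/7)/(x² + 10)


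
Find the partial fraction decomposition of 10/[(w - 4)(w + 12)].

10/(w - 4)(w + 12) = α/(w - 4) + β/(w + 12). α = 10/(4 + 12) = 5/8, β = 10/(-12 - 4) = -5/8
Result: (5/8)/(w - 4) - (5/8)/(w + 12)


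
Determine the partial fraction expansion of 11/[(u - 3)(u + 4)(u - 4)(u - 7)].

Using Heaviside cover-up: (11/28)/(u - 3) - (1/56)/(u + 4) - (11/24)/(u - 4) + (1/12)/(u - 7)


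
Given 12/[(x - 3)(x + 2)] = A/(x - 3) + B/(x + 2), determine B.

Cover-up at x = -2: B = 12/(-2 - 3) = -12/5


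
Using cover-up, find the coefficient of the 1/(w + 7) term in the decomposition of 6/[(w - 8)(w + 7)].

Cover (w + 7), set w=-7: 6/((w - 8) at w=-7) = 6/(-15) = -2/5


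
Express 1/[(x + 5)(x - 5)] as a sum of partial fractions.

1/(x + 5)(x - 5) = A/(x + 5) + B/(x - 5). A = 1/(-5 - 5) = -1/10, B = 1/(5 + 5) = 1/10
Result: (-1/10)/(x + 5) + (1/10)/(x - 5)


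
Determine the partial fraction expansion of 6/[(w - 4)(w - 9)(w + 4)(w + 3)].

Using Heaviside cover-up: (-3/140)/(w - 4) + (1/130)/(w - 9) - (3/52)/(w + 4) + (1/14)/(w + 3)


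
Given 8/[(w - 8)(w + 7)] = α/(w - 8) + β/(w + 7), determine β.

Cover-up at w = -7: β = 8/(-7 - 8) = -8/15


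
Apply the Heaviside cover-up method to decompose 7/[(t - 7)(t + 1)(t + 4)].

Cover (t - 7), t=7: A = 7/[(7 + 1)(7 + 4)] = 7/88. Cover (t + 1), t=-1: B = 7/[(-1 - 7)(-1 + 4)] = -7/24. Cover (t + 4), t=-4: C = 7/[(-4 - 7)(-4 + 1)] = 7/33.
Result: (7/88)/(t - 7) - (7/24)/(t + 1) + (7/33)/(t + 4)


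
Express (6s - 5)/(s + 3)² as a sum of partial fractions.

(6s - 5) = P(s + 3) + Q. At s = -3: Q = 6·(-3) - 5 = -23. Coeff of s: P = 6
Result: 6/(s + 3) - 23/(s + 3)²


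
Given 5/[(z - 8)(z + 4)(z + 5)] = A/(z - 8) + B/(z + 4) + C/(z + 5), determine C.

Cover-up at z = -5: C = 5/[(-5 - 8)(-5 + 4)] = 5/[(-13)(-1)] = 5/13


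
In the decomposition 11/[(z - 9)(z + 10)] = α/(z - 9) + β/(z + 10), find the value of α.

Cover-up at z = 9: α = 11/(9 + 10) = 11/19


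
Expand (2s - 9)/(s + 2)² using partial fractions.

(2s - 9) = P(s + 2) + Q. At s = -2: Q = 2·(-2) - 9 = -13. Coeff of s: P = 2
Result: 2/(s + 2) - 13/(s + 2)²


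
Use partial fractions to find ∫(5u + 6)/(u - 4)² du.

Decompose: A = 5, B = 5·4 + 6 = 26, so (5u + 6)/(u - 4)² = 5/(u - 4) + 26/(u - 4)². Integrate: ∫ A/(u - 4) du = 5 ln|(u - 4)|; ∫ B/(u - 4)² du = -26/(u - 4). Sum: 5 ln|(u - 4)| - 26/(u - 4) + C


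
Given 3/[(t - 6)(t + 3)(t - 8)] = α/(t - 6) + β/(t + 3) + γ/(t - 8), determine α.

Cover-up at t = 6: α = 3/[(6 + 3)(6 - 8)] = 3/[(9)(-2)] = -3/18 = -1/6


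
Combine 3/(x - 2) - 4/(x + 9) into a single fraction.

Common denominator (x - 2)(x + 9). Numerator: 3(x + 9) - 4(x - 2) = (3x + 27) - (4x - 8) = -x + 35
Result: (-x + 35)/[(x - 2)(x + 9)]


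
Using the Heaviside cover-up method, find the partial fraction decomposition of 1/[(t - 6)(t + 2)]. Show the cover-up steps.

Cover (t - 6): set t=6, get α = 1/(6 + 2) = 1/8. Cover (t + 2): set t=-2, get β = 1/(-2 - 6) = -1/8.
Result: (1/8)/(t - 6) - (1/8)/(t + 2)


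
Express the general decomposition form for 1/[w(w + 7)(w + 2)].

Three distinct linear factors: P/w + Q/(w + 7) + R/(w + 2)


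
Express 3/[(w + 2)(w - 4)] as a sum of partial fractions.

3/(w + 2)(w - 4) = α/(w + 2) + β/(w - 4). α = 3/(-2 - 4) = -1/2, β = 3/(4 + 2) = 1/2
Result: (-1/2)/(w + 2) + (1/2)/(w - 4)


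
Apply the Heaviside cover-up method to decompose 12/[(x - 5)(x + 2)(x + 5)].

Cover (x - 5), x=5: A = 12/[(5 + 2)(5 + 5)] = 6/35. Cover (x + 2), x=-2: B = 12/[(-2 - 5)(-2 + 5)] = -4/7. Cover (x + 5), x=-5: C = 12/[(-5 - 5)(-5 + 2)] = 2/5.
Result: (6/35)/(x - 5) - (4/7)/(x + 2) + (2/5)/(x + 5)


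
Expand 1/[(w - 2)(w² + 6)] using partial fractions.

Cover-up at w = 2: A = 1/(2² + 6) = 1/10. Then B = -A = -1/10, C = -A·(0 + 2) = -1/5
Result: (1/10)/(w - 2) - ((1/10)w + 1/5)/(w² + 6)


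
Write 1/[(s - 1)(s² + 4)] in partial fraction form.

Cover-up at s = 1: A = 1/(1² + 4) = 1/5. Then B = -A = -1/5, C = -A·(0 + 1) = -1/5
Result: (1/5)/(s - 1) - ((1/5)s + 1/5)/(s² + 4)


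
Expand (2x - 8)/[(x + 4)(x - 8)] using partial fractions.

At x=-4: α = (2·(-4) - 8)/(-4 - 8) = 4/3. At x=8: β = (2·8 - 8)/(8 + 4) = 2/3
Result: (4/3)/(x + 4) + (2/3)/(x - 8)


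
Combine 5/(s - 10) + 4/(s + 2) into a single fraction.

Common denominator (s - 10)(s + 2). Numerator: 5(s + 2) + 4(s - 10) = (5s + 10) + (4s - 40) = 9s - 30
Result: (9s - 30)/[(s - 10)(s + 2)]


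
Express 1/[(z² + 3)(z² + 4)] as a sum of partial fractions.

Coefficient matching gives A = C = 0, B = 1/(4-3) = 1, D = -B = -1
Result: 1/(z² + 3) - 1/(z² + 4)


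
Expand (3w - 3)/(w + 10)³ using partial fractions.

(3w - 3) = α(w + 10)² + β(w + 10) + γ. At w = -10: γ = 3·(-10) - 3 = -33. Coefficients: α = 0, β = 3
Result: 3/(w + 10)² - 33/(w + 10)³


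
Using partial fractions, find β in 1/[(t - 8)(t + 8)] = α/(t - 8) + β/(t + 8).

Cover-up at t = -8: β = 1/(-8 - 8) = -1/16


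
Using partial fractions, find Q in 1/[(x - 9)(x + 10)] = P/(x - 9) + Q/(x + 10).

Cover-up at x = -10: Q = 1/(-10 - 9) = -1/19


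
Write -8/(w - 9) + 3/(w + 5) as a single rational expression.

Common denominator (w - 9)(w + 5). Numerator: -8(w + 5) + 3(w - 9) = (-8w - 40) + (3w - 27) = -5w - 67
Result: (-5w - 67)/[(w - 9)(w + 5)]


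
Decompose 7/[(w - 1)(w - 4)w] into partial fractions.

Using cover-up method: P = -7/3, Q = 7/12, R = 7/4
Result: (-7/3)/(w - 1) + (7/12)/(w - 4) + (7/4)/w


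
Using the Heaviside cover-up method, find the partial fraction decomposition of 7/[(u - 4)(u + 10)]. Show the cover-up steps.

Cover (u - 4): set u=4, get α = 7/(4 + 10) = 1/2. Cover (u + 10): set u=-10, get β = 7/(-10 - 4) = -1/2.
Result: (1/2)/(u - 4) - (1/2)/(u + 10)


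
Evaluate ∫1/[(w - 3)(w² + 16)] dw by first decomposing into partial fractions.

Cover-up at w=3: P = 1/(3²+16) = 1/25. Coeff matching: Q = -1/25, R = -3/25. Decomposition: (1/25)/(w - 3) - ((1/25)w + 3/25)/(w² + 16). Integrate: linear → ln, quadratic → (1/2)ln + arctan: (1/25) ln|(w - 3)| - (1/50) ln(w² + 16) - (3/100) arctan(w/4) + C


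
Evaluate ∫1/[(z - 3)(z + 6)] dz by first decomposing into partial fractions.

Decompose: 1/[(z - 3)(z + 6)] = (1/9)/(z - 3) - (1/9)/(z + 6). Integrate each term: (1/9) ln|(z - 3)| - (1/9) ln|(z + 6)| + C


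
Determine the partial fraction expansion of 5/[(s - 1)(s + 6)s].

Using cover-up method: α = 5/7, β = 5/42, γ = -5/6
Result: (5/7)/(s - 1) + (5/42)/(s + 6) - (5/6)/s


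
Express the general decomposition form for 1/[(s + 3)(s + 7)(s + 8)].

Three distinct linear factors: A/(s + 3) + B/(s + 7) + C/(s + 8)


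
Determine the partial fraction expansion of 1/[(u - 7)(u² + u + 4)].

Cover-up at u = 7: A = 1/(7² + 1·7 + 4) = 1/60. Then B = -A = -1/60, C = -A·(1 + 7) = -2/15
Result: (1/60)/(u - 7) - ((1/60)u + 2/15)/(u² + u + 4)


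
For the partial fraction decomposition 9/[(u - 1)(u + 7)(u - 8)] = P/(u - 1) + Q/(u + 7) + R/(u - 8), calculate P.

Cover-up at u = 1: P = 9/[(1 + 7)(1 - 8)] = 9/[(8)(-7)] = -9/56


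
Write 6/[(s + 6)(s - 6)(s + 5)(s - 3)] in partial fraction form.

Using Heaviside cover-up: (-1/18)/(s + 6) + (1/66)/(s - 6) + (3/44)/(s + 5) - (1/36)/(s - 3)


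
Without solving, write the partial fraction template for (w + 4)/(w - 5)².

Repeated linear factor: α/(w - 5) + β/(w - 5)²


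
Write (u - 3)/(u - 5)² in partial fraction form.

(u - 3) = A(u - 5) + B. At u = 5: B = 1·5 - 3 = 2. Coeff of u: A = 1
Result: 1/(u - 5) + 2/(u - 5)²


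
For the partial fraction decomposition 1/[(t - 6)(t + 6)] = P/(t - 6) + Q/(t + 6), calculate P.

Cover-up at t = 6: P = 1/(6 + 6) = 1/12


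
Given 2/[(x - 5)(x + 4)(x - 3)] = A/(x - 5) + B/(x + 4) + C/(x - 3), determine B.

Cover-up at x = -4: B = 2/[(-4 - 5)(-4 - 3)] = 2/[(-9)(-7)] = 2/63


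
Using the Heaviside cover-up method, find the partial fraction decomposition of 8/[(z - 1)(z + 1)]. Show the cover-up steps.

Cover (z - 1): set z=1, get A = 8/(1 + 1) = 4. Cover (z + 1): set z=-1, get B = 8/(-1 - 1) = -4.
Result: 4/(z - 1) - 4/(z + 1)


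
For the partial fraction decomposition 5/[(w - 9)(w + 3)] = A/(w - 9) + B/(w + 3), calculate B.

Cover-up at w = -3: B = 5/(-3 - 9) = -5/12


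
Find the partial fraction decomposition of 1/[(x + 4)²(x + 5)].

Cover-up at x=-5: R = 1/(-5 + 4)² = 1. Cover-up at x=-4: Q = 1/(-4 + 5) = 1. Comparing x² coeff: P = -R = -1
Result: -1/(x + 4) + 1/(x + 4)² + 1/(x + 5)


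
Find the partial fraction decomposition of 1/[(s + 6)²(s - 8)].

Cover-up at s=8: R = 1/(8 + 6)² = 1/196. Cover-up at s=-6: Q = 1/(-6 - 8) = -1/14. Comparing s² coeff: P = -R = -1/196
Result: (-1/196)/(s + 6) - (1/14)/(s + 6)² + (1/196)/(s - 8)


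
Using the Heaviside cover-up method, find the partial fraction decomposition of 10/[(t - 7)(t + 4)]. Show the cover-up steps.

Cover (t - 7): set t=7, get A = 10/(7 + 4) = 10/11. Cover (t + 4): set t=-4, get B = 10/(-4 - 7) = -10/11.
Result: (10/11)/(t - 7) - (10/11)/(t + 4)


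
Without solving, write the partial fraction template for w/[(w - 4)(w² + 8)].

Linear + irreducible quadratic: α/(w - 4) + (βw + γ)/(w² + 8)


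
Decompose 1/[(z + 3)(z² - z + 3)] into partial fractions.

Cover-up at z = -3: P = 1/((-3)² - 1·(-3) + 3) = 1/15. Then Q = -P = -1/15, R = -P·(-1 - 3) = 4/15
Result: (1/15)/(z + 3) - ((1/15)z - 4/15)/(z² - z + 3)


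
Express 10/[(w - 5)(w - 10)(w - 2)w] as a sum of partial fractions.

Using Heaviside cover-up: (-2/15)/(w - 5) + (1/40)/(w - 10) + (5/24)/(w - 2) - (1/10)/w


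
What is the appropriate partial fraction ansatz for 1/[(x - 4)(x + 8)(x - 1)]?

Three distinct linear factors: A/(x - 4) + B/(x + 8) + C/(x - 1)


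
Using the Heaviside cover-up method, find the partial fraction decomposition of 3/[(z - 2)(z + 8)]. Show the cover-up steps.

Cover (z - 2): set z=2, get α = 3/(2 + 8) = 3/10. Cover (z + 8): set z=-8, get β = 3/(-8 - 2) = -3/10.
Result: (3/10)/(z - 2) - (3/10)/(z + 8)


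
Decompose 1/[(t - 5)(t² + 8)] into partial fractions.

Cover-up at t = 5: P = 1/(5² + 8) = 1/33. Then Q = -P = -1/33, R = -P·(0 + 5) = -5/33
Result: (1/33)/(t - 5) - ((1/33)t + 5/33)/(t² + 8)


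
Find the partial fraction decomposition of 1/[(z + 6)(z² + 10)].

Cover-up at z = -6: α = 1/((-6)² + 10) = 1/46. Then β = -α = -1/46, γ = -α·(0 - 6) = 3/23
Result: (1/46)/(z + 6) - ((1/46)z - 3/23)/(z² + 10)


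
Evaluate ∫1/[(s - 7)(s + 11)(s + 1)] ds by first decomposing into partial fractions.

Cover-up: α = 1/144, β = 1/180, γ = -1/80. Decomposition: (1/144)/(s - 7) + (1/180)/(s + 11) - (1/80)/(s + 1). Integrate each term: (1/144) ln|(s - 7)| + (1/180) ln|(s + 11)| - (1/80) ln|(s + 1)| + C


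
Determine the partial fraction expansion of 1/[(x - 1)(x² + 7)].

Cover-up at x = 1: P = 1/(1² + 7) = 1/8. Then Q = -P = -1/8, R = -P·(0 + 1) = -1/8
Result: (1/8)/(x - 1) - ((1/8)x + 1/8)/(x² + 7)


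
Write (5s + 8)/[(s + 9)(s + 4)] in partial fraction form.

At s=-9: P = (5·(-9) + 8)/(-9 + 4) = 37/5. At s=-4: Q = (5·(-4) + 8)/(-4 + 9) = -12/5
Result: (37/5)/(s + 9) - (12/5)/(s + 4)


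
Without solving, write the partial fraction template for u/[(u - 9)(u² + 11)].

Linear + irreducible quadratic: α/(u - 9) + (βu + γ)/(u² + 11)


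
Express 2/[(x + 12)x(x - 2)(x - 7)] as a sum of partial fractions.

Using Heaviside cover-up: (-1/1596)/(x + 12) + (1/84)/x - (1/70)/(x - 2) + (2/665)/(x - 7)


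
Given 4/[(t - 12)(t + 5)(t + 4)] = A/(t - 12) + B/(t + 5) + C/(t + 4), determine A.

Cover-up at t = 12: A = 4/[(12 + 5)(12 + 4)] = 4/[(17)(16)] = 4/272 = 1/68


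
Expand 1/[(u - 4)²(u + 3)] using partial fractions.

Cover-up at u=-3: C = 1/(-3 - 4)² = 1/49. Cover-up at u=4: B = 1/(4 + 3) = 1/7. Comparing u² coeff: A = -C = -1/49
Result: (-1/49)/(u - 4) + (1/7)/(u - 4)² + (1/49)/(u + 3)


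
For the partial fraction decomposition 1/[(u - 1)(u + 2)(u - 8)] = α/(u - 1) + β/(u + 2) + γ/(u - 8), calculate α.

Cover-up at u = 1: α = 1/[(1 + 2)(1 - 8)] = 1/[(3)(-7)] = -1/21


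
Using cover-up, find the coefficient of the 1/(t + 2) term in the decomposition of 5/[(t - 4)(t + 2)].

Cover (t + 2), set t=-2: 5/((t - 4) at t=-2) = 5/(-6) = -5/6


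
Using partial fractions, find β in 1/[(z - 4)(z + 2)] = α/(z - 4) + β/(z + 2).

Cover-up at z = -2: β = 1/(-2 - 4) = -1/6


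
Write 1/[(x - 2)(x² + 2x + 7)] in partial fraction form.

Cover-up at x = 2: P = 1/(2² + 2·2 + 7) = 1/15. Then Q = -P = -1/15, R = -P·(2 + 2) = -4/15
Result: (1/15)/(x - 2) - ((1/15)x + 4/15)/(x² + 2x + 7)
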